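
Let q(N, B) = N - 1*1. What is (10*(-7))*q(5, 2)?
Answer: -280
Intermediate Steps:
q(N, B) = -1 + N (q(N, B) = N - 1 = -1 + N)
(10*(-7))*q(5, 2) = (10*(-7))*(-1 + 5) = -70*4 = -280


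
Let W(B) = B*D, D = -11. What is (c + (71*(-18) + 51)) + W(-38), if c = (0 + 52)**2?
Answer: 1895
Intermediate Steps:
c = 2704 (c = 52**2 = 2704)
W(B) = -11*B (W(B) = B*(-11) = -11*B)
(c + (71*(-18) + 51)) + W(-38) = (2704 + (71*(-18) + 51)) - 11*(-38) = (2704 + (-1278 + 51)) + 418 = (2704 - 1227) + 418 = 1477 + 418 = 1895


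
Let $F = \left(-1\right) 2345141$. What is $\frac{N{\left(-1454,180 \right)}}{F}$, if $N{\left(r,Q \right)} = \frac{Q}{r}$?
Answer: $\frac{90}{1704917507} \approx 5.2788 \cdot 10^{-8}$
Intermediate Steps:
$F = -2345141$
$\frac{N{\left(-1454,180 \right)}}{F} = \frac{180 \frac{1}{-1454}}{-2345141} = 180 \left(- \frac{1}{1454}\right) \left(- \frac{1}{2345141}\right) = \left(- \frac{90}{727}\right) \left(- \frac{1}{2345141}\right) = \frac{90}{1704917507}$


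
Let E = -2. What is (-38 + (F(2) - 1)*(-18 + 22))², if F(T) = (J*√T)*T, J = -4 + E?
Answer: 6372 + 4032*√2 ≈ 12074.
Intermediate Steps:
J = -6 (J = -4 - 2 = -6)
F(T) = -6*T^(3/2) (F(T) = (-6*√T)*T = -6*T^(3/2))
(-38 + (F(2) - 1)*(-18 + 22))² = (-38 + (-12*√2 - 1)*(-18 + 22))² = (-38 + (-12*√2 - 1)*4)² = (-38 + (-1 - 12*√2)*4)² = (-38 + (-4 - 48*√2))² = (-42 - 48*√2)²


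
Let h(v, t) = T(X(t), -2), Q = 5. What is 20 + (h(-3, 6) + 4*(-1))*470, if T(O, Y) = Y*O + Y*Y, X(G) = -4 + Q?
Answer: -920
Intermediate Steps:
X(G) = 1 (X(G) = -4 + 5 = 1)
T(O, Y) = Y² + O*Y (T(O, Y) = O*Y + Y² = Y² + O*Y)
h(v, t) = 2 (h(v, t) = -2*(1 - 2) = -2*(-1) = 2)
20 + (h(-3, 6) + 4*(-1))*470 = 20 + (2 + 4*(-1))*470 = 20 + (2 - 4)*470 = 20 - 2*470 = 20 - 940 = -920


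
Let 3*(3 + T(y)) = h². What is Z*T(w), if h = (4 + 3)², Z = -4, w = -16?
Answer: -9568/3 ≈ -3189.3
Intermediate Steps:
h = 49 (h = 7² = 49)
T(y) = 2392/3 (T(y) = -3 + (⅓)*49² = -3 + (⅓)*2401 = -3 + 2401/3 = 2392/3)
Z*T(w) = -4*2392/3 = -9568/3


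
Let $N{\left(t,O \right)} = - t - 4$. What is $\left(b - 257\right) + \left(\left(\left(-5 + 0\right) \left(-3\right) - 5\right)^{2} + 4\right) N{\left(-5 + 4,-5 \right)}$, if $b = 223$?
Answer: $-346$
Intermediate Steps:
$N{\left(t,O \right)} = -4 - t$
$\left(b - 257\right) + \left(\left(\left(-5 + 0\right) \left(-3\right) - 5\right)^{2} + 4\right) N{\left(-5 + 4,-5 \right)} = \left(223 - 257\right) + \left(\left(\left(-5 + 0\right) \left(-3\right) - 5\right)^{2} + 4\right) \left(-4 - \left(-5 + 4\right)\right) = -34 + \left(\left(\left(-5\right) \left(-3\right) - 5\right)^{2} + 4\right) \left(-4 - -1\right) = -34 + \left(\left(15 - 5\right)^{2} + 4\right) \left(-4 + 1\right) = -34 + \left(10^{2} + 4\right) \left(-3\right) = -34 + \left(100 + 4\right) \left(-3\right) = -34 + 104 \left(-3\right) = -34 - 312 = -346$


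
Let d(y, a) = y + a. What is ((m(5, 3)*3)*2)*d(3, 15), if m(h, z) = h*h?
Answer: 2700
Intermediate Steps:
m(h, z) = h²
d(y, a) = a + y
((m(5, 3)*3)*2)*d(3, 15) = ((5²*3)*2)*(15 + 3) = ((25*3)*2)*18 = (75*2)*18 = 150*18 = 2700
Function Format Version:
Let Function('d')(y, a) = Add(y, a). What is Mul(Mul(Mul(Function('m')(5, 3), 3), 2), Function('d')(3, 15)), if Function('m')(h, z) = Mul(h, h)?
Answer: 2700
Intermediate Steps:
Function('m')(h, z) = Pow(h, 2)
Function('d')(y, a) = Add(a, y)
Mul(Mul(Mul(Function('m')(5, 3), 3), 2), Function('d')(3, 15)) = Mul(Mul(Mul(Pow(5, 2), 3), 2), Add(15, 3)) = Mul(Mul(Mul(25, 3), 2), 18) = Mul(Mul(75, 2), 18) = Mul(150, 18) = 2700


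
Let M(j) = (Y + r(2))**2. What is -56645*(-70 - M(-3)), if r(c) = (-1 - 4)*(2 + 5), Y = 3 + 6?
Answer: 42257170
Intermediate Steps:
Y = 9
r(c) = -35 (r(c) = -5*7 = -35)
M(j) = 676 (M(j) = (9 - 35)**2 = (-26)**2 = 676)
-56645*(-70 - M(-3)) = -56645*(-70 - 1*676) = -56645*(-70 - 676) = -56645*(-746) = 42257170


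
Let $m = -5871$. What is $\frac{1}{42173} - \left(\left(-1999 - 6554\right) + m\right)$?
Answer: $\frac{608303353}{42173} \approx 14424.0$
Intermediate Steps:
$\frac{1}{42173} - \left(\left(-1999 - 6554\right) + m\right) = \frac{1}{42173} - \left(\left(-1999 - 6554\right) - 5871\right) = \frac{1}{42173} - \left(-8553 - 5871\right) = \frac{1}{42173} - -14424 = \frac{1}{42173} + 14424 = \frac{608303353}{42173}$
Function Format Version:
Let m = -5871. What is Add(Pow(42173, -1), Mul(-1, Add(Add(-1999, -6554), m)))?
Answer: Rational(608303353, 42173) ≈ 14424.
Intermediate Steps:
Add(Pow(42173, -1), Mul(-1, Add(Add(-1999, -6554), m))) = Add(Pow(42173, -1), Mul(-1, Add(Add(-1999, -6554), -5871))) = Add(Rational(1, 42173), Mul(-1, Add(-8553, -5871))) = Add(Rational(1, 42173), Mul(-1, -14424)) = Add(Rational(1, 42173), 14424) = Rational(608303353, 42173)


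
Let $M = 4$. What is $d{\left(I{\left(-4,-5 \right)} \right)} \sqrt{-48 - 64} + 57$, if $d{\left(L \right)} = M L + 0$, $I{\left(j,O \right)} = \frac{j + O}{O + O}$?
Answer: $57 + \frac{72 i \sqrt{7}}{5} \approx 57.0 + 38.099 i$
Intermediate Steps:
$I{\left(j,O \right)} = \frac{O + j}{2 O}$
$d{\left(L \right)} = 4 L$ ($d{\left(L \right)} = 4 L + 0 = 4 L$)
$d{\left(I{\left(-4,-5 \right)} \right)} \sqrt{-48 - 64} + 57 = 4 \frac{-5 - 4}{2 \left(-5\right)} \sqrt{-48 - 64} + 57 = 4 \cdot \frac{1}{2} \left(- \frac{1}{5}\right) \left(-9\right) \sqrt{-112} + 57 = 4 \cdot \frac{9}{10} \cdot 4 i \sqrt{7} + 57 = \frac{18 \cdot 4 i \sqrt{7}}{5} + 57 = \frac{72 i \sqrt{7}}{5} + 57 = 57 + \frac{72 i \sqrt{7}}{5}$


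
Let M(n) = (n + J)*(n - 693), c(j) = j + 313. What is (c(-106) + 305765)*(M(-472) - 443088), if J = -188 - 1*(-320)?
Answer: -14377012336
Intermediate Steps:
c(j) = 313 + j
J = 132 (J = -188 + 320 = 132)
M(n) = (-693 + n)*(132 + n) (M(n) = (n + 132)*(n - 693) = (132 + n)*(-693 + n) = (-693 + n)*(132 + n))
(c(-106) + 305765)*(M(-472) - 443088) = ((313 - 106) + 305765)*((-91476 + (-472)² - 561*(-472)) - 443088) = (207 + 305765)*((-91476 + 222784 + 264792) - 443088) = 305972*(396100 - 443088) = 305972*(-46988) = -14377012336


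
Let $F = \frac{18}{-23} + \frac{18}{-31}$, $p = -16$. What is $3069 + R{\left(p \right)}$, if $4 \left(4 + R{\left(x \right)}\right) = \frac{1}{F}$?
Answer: $\frac{11916007}{3888} \approx 3064.8$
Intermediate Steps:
$F = - \frac{972}{713}$ ($F = 18 \left(- \frac{1}{23}\right) + 18 \left(- \frac{1}{31}\right) = - \frac{18}{23} - \frac{18}{31} = - \frac{972}{713} \approx -1.3633$)
$R{\left(x \right)} = - \frac{16265}{3888}$ ($R{\left(x \right)} = -4 + \frac{1}{4 \left(- \frac{972}{713}\right)} = -4 + \frac{1}{4} \left(- \frac{713}{972}\right) = -4 - \frac{713}{3888} = - \frac{16265}{3888}$)
$3069 + R{\left(p \right)} = 3069 - \frac{16265}{3888} = \frac{11916007}{3888}$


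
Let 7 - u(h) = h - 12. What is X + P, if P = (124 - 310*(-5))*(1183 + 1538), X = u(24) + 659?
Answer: 4555608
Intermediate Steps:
u(h) = 19 - h (u(h) = 7 - (h - 12) = 7 - (-12 + h) = 7 + (12 - h) = 19 - h)
X = 654 (X = (19 - 1*24) + 659 = (19 - 24) + 659 = -5 + 659 = 654)
P = 4554954 (P = (124 + 1550)*2721 = 1674*2721 = 4554954)
X + P = 654 + 4554954 = 4555608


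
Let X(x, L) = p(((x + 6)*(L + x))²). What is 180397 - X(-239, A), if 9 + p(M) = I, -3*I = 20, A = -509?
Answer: 541238/3 ≈ 1.8041e+5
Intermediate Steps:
I = -20/3 (I = -⅓*20 = -20/3 ≈ -6.6667)
p(M) = -47/3 (p(M) = -9 - 20/3 = -47/3)
X(x, L) = -47/3
180397 - X(-239, A) = 180397 - 1*(-47/3) = 180397 + 47/3 = 541238/3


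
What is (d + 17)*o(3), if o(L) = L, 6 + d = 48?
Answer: 177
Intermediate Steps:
d = 42 (d = -6 + 48 = 42)
(d + 17)*o(3) = (42 + 17)*3 = 59*3 = 177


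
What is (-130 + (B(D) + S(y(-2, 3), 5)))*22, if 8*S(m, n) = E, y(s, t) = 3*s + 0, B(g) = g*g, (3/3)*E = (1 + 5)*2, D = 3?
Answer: -2629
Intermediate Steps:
E = 12 (E = (1 + 5)*2 = 6*2 = 12)
B(g) = g²
y(s, t) = 3*s
S(m, n) = 3/2 (S(m, n) = (⅛)*12 = 3/2)
(-130 + (B(D) + S(y(-2, 3), 5)))*22 = (-130 + (3² + 3/2))*22 = (-130 + (9 + 3/2))*22 = (-130 + 21/2)*22 = -239/2*22 = -2629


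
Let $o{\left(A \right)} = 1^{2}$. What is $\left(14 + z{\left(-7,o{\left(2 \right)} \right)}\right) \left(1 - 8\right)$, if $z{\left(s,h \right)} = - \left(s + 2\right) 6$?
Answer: $-308$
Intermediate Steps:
$o{\left(A \right)} = 1$
$z{\left(s,h \right)} = -12 - 6 s$ ($z{\left(s,h \right)} = - \left(2 + s\right) 6 = - (12 + 6 s) = -12 - 6 s$)
$\left(14 + z{\left(-7,o{\left(2 \right)} \right)}\right) \left(1 - 8\right) = \left(14 - -30\right) \left(1 - 8\right) = \left(14 + \left(-12 + 42\right)\right) \left(1 - 8\right) = \left(14 + 30\right) \left(-7\right) = 44 \left(-7\right) = -308$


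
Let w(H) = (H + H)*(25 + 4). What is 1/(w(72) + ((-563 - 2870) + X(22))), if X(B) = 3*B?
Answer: 1/809 ≈ 0.0012361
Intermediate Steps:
w(H) = 58*H (w(H) = (2*H)*29 = 58*H)
1/(w(72) + ((-563 - 2870) + X(22))) = 1/(58*72 + ((-563 - 2870) + 3*22)) = 1/(4176 + (-3433 + 66)) = 1/(4176 - 3367) = 1/809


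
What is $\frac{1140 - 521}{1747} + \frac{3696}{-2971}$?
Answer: $- \frac{4617863}{5190337} \approx -0.8897$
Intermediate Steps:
$\frac{1140 - 521}{1747} + \frac{3696}{-2971} = \left(1140 - 521\right) \frac{1}{1747} + 3696 \left(- \frac{1}{2971}\right) = 619 \cdot \frac{1}{1747} - \frac{3696}{2971} = \frac{619}{1747} - \frac{3696}{2971} = - \frac{4617863}{5190337}$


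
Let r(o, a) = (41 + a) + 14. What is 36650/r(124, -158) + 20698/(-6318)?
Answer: -116843297/325377 ≈ -359.10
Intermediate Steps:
r(o, a) = 55 + a
36650/r(124, -158) + 20698/(-6318) = 36650/(55 - 158) + 20698/(-6318) = 36650/(-103) + 20698*(-1/6318) = 36650*(-1/103) - 10349/3159 = -36650/103 - 10349/3159 = -116843297/325377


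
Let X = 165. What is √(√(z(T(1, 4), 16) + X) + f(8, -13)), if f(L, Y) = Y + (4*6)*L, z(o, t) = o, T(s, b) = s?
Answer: √(179 + √166) ≈ 13.852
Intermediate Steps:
f(L, Y) = Y + 24*L
√(√(z(T(1, 4), 16) + X) + f(8, -13)) = √(√(1 + 165) + (-13 + 24*8)) = √(√166 + (-13 + 192)) = √(√166 + 179) = √(179 + √166)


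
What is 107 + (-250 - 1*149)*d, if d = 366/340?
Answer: -54827/170 ≈ -322.51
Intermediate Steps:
d = 183/170 (d = 366*(1/340) = 183/170 ≈ 1.0765)
107 + (-250 - 1*149)*d = 107 + (-250 - 1*149)*(183/170) = 107 + (-250 - 149)*(183/170) = 107 - 399*183/170 = 107 - 73017/170 = -54827/170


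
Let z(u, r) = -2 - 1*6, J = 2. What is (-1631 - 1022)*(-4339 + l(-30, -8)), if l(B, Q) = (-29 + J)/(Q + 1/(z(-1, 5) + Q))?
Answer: 494606749/43 ≈ 1.1502e+7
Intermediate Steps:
z(u, r) = -8 (z(u, r) = -2 - 6 = -8)
l(B, Q) = -27/(Q + 1/(-8 + Q)) (l(B, Q) = (-29 + 2)/(Q + 1/(-8 + Q)) = -27/(Q + 1/(-8 + Q)))
(-1631 - 1022)*(-4339 + l(-30, -8)) = (-1631 - 1022)*(-4339 + 27*(8 - 1*(-8))/(1 + (-8)² - 8*(-8))) = -2653*(-4339 + 27*(8 + 8)/(1 + 64 + 64)) = -2653*(-4339 + 27*16/129) = -2653*(-4339 + 27*(1/129)*16) = -2653*(-4339 + 144/43) = -2653*(-186433/43) = 494606749/43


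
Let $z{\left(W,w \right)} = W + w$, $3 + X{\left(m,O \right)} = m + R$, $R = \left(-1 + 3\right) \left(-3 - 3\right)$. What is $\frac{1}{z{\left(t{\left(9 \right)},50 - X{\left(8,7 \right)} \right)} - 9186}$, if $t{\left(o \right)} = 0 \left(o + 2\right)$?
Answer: $- \frac{1}{9129} \approx -0.00010954$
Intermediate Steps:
$R = -12$ ($R = 2 \left(-6\right) = -12$)
$t{\left(o \right)} = 0$ ($t{\left(o \right)} = 0 \left(2 + o\right) = 0$)
$X{\left(m,O \right)} = -15 + m$ ($X{\left(m,O \right)} = -3 + \left(m - 12\right) = -3 + \left(-12 + m\right) = -15 + m$)
$\frac{1}{z{\left(t{\left(9 \right)},50 - X{\left(8,7 \right)} \right)} - 9186} = \frac{1}{\left(0 + \left(50 - \left(-15 + 8\right)\right)\right) - 9186} = \frac{1}{\left(0 + \left(50 - -7\right)\right) - 9186} = \frac{1}{\left(0 + \left(50 + 7\right)\right) - 9186} = \frac{1}{\left(0 + 57\right) - 9186} = \frac{1}{57 - 9186} = \frac{1}{-9129} = - \frac{1}{9129}$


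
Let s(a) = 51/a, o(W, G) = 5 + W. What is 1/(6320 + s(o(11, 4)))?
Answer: 16/101171 ≈ 0.00015815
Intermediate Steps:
1/(6320 + s(o(11, 4))) = 1/(6320 + 51/(5 + 11)) = 1/(6320 + 51/16) = 1/(101171/16) = 16/101171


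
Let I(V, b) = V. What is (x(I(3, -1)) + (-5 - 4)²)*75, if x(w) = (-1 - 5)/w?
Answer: 5925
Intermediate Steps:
x(w) = -6/w
(x(I(3, -1)) + (-5 - 4)²)*75 = (-6/3 + (-5 - 4)²)*75 = (-6*⅓ + (-9)²)*75 = (-2 + 81)*75 = 79*75 = 5925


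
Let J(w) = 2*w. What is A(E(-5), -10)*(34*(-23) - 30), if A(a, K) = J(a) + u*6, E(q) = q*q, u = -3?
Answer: -25984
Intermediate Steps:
E(q) = q²
A(a, K) = -18 + 2*a (A(a, K) = 2*a - 3*6 = 2*a - 18 = -18 + 2*a)
A(E(-5), -10)*(34*(-23) - 30) = (-18 + 2*(-5)²)*(34*(-23) - 30) = (-18 + 2*25)*(-782 - 30) = (-18 + 50)*(-812) = 32*(-812) = -25984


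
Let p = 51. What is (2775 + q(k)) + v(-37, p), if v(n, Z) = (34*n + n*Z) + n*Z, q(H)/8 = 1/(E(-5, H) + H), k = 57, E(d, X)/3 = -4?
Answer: -101557/45 ≈ -2256.8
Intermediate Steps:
E(d, X) = -12 (E(d, X) = 3*(-4) = -12)
q(H) = 8/(-12 + H)
v(n, Z) = 34*n + 2*Z*n (v(n, Z) = (34*n + Z*n) + Z*n = 34*n + 2*Z*n)
(2775 + q(k)) + v(-37, p) = (2775 + 8/(-12 + 57)) + 2*(-37)*(17 + 51) = (2775 + 8/45) + 2*(-37)*68 = (2775 + 8*(1/45)) - 5032 = (2775 + 8/45) - 5032 = 124883/45 - 5032 = -101557/45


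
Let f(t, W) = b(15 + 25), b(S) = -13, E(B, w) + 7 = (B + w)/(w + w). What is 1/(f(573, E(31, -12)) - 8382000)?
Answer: -1/8382013 ≈ -1.1930e-7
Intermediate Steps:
E(B, w) = -7 + (B + w)/(2*w) (E(B, w) = -7 + (B + w)/(w + w) = -7 + (B + w)/((2*w)) = -7 + (B + w)*(1/(2*w)) = -7 + (B + w)/(2*w))
f(t, W) = -13
1/(f(573, E(31, -12)) - 8382000) = 1/(-13 - 8382000) = 1/(-8382013) = -1/8382013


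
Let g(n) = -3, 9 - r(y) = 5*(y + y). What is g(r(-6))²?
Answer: 9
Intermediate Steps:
r(y) = 9 - 10*y (r(y) = 9 - 5*(y + y) = 9 - 5*2*y = 9 - 10*y)
g(r(-6))² = (-3)² = 9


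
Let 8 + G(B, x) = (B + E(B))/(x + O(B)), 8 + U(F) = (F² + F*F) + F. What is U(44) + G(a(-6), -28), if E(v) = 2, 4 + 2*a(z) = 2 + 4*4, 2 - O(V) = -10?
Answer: 62391/16 ≈ 3899.4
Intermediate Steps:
O(V) = 12 (O(V) = 2 - 1*(-10) = 2 + 10 = 12)
a(z) = 7 (a(z) = -2 + (2 + 4*4)/2 = -2 + (2 + 16)/2 = -2 + (½)*18 = -2 + 9 = 7)
U(F) = -8 + F + 2*F² (U(F) = -8 + ((F² + F*F) + F) = -8 + ((F² + F²) + F) = -8 + (2*F² + F) = -8 + (F + 2*F²) = -8 + F + 2*F²)
G(B, x) = -8 + (2 + B)/(12 + x) (G(B, x) = -8 + (B + 2)/(x + 12) = -8 + (2 + B)/(12 + x))
U(44) + G(a(-6), -28) = (-8 + 44 + 2*44²) + (-94 + 7 - 8*(-28))/(12 - 28) = (-8 + 44 + 2*1936) + (-94 + 7 + 224)/(-16) = (-8 + 44 + 3872) - 1/16*137 = 3908 - 137/16 = 62391/16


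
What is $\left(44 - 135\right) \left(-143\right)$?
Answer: $13013$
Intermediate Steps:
$\left(44 - 135\right) \left(-143\right) = \left(-91\right) \left(-143\right) = 13013$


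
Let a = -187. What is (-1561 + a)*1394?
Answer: -2436712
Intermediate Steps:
(-1561 + a)*1394 = (-1561 - 187)*1394 = -1748*1394 = -2436712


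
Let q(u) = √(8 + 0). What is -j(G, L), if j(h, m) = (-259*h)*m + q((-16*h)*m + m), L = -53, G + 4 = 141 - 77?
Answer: -823620 - 2*√2 ≈ -8.2362e+5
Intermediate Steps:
G = 60 (G = -4 + (141 - 77) = -4 + 64 = 60)
q(u) = 2*√2 (q(u) = √8 = 2*√2)
j(h, m) = 2*√2 - 259*h*m (j(h, m) = (-259*h)*m + 2*√2 = -259*h*m + 2*√2 = 2*√2 - 259*h*m)
-j(G, L) = -(2*√2 - 259*60*(-53)) = -(2*√2 + 823620) = -(823620 + 2*√2) = -823620 - 2*√2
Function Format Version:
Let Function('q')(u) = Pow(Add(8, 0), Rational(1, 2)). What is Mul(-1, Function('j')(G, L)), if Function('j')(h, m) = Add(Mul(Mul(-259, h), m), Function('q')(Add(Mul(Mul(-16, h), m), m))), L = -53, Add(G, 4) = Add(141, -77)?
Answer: Add(-823620, Mul(-2, Pow(2, Rational(1, 2)))) ≈ -8.2362e+5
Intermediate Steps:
G = 60 (G = Add(-4, Add(141, -77)) = Add(-4, 64) = 60)
Function('q')(u) = Mul(2, Pow(2, Rational(1, 2))) (Function('q')(u) = Pow(8, Rational(1, 2)) = Mul(2, Pow(2, Rational(1, 2))))
Function('j')(h, m) = Add(Mul(2, Pow(2, Rational(1, 2))), Mul(-259, h, m)) (Function('j')(h, m) = Add(Mul(Mul(-259, h), m), Mul(2, Pow(2, Rational(1, 2)))) = Add(Mul(-259, h, m), Mul(2, Pow(2, Rational(1, 2)))) = Add(Mul(2, Pow(2, Rational(1, 2))), Mul(-259, h, m)))
Mul(-1, Function('j')(G, L)) = Mul(-1, Add(Mul(2, Pow(2, Rational(1, 2))), Mul(-259, 60, -53))) = Mul(-1, Add(Mul(2, Pow(2, Rational(1, 2))), 823620)) = Mul(-1, Add(823620, Mul(2, Pow(2, Rational(1, 2))))) = Add(-823620, Mul(-2, Pow(2, Rational(1, 2))))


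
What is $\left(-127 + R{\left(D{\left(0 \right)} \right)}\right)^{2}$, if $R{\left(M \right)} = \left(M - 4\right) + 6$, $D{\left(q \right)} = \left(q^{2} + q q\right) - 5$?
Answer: $16900$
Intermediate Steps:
$D{\left(q \right)} = -5 + 2 q^{2}$ ($D{\left(q \right)} = \left(q^{2} + q^{2}\right) - 5 = 2 q^{2} - 5 = -5 + 2 q^{2}$)
$R{\left(M \right)} = 2 + M$ ($R{\left(M \right)} = \left(-4 + M\right) + 6 = 2 + M$)
$\left(-127 + R{\left(D{\left(0 \right)} \right)}\right)^{2} = \left(-127 + \left(2 - \left(5 - 2 \cdot 0^{2}\right)\right)\right)^{2} = \left(-127 + \left(2 + \left(-5 + 2 \cdot 0\right)\right)\right)^{2} = \left(-127 + \left(2 + \left(-5 + 0\right)\right)\right)^{2} = \left(-127 + \left(2 - 5\right)\right)^{2} = \left(-127 - 3\right)^{2} = \left(-130\right)^{2} = 16900$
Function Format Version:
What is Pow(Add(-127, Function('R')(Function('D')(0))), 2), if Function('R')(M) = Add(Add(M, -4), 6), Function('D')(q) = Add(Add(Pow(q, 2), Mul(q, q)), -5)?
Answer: 16900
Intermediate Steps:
Function('D')(q) = Add(-5, Mul(2, Pow(q, 2))) (Function('D')(q) = Add(Add(Pow(q, 2), Pow(q, 2)), -5) = Add(Mul(2, Pow(q, 2)), -5) = Add(-5, Mul(2, Pow(q, 2))))
Function('R')(M) = Add(2, M) (Function('R')(M) = Add(Add(-4, M), 6) = Add(2, M))
Pow(Add(-127, Function('R')(Function('D')(0))), 2) = Pow(Add(-127, Add(2, Add(-5, Mul(2, Pow(0, 2))))), 2) = Pow(Add(-127, Add(2, Add(-5, Mul(2, 0)))), 2) = Pow(Add(-127, Add(2, Add(-5, 0))), 2) = Pow(Add(-127, Add(2, -5)), 2) = Pow(Add(-127, -3), 2) = Pow(-130, 2) = 16900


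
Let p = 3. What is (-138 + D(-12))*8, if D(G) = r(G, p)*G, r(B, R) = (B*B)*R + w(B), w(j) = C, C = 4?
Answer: -42960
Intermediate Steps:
w(j) = 4
r(B, R) = 4 + R*B² (r(B, R) = (B*B)*R + 4 = B²*R + 4 = R*B² + 4 = 4 + R*B²)
D(G) = G*(4 + 3*G²) (D(G) = (4 + 3*G²)*G = G*(4 + 3*G²))
(-138 + D(-12))*8 = (-138 - 12*(4 + 3*(-12)²))*8 = (-138 - 12*(4 + 3*144))*8 = (-138 - 12*(4 + 432))*8 = (-138 - 12*436)*8 = (-138 - 5232)*8 = -5370*8 = -42960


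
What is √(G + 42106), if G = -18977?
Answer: √23129 ≈ 152.08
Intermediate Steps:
√(G + 42106) = √(-18977 + 42106) = √23129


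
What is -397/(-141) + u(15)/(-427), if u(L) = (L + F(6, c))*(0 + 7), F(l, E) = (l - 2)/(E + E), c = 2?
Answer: 21961/8601 ≈ 2.5533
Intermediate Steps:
F(l, E) = (-2 + l)/(2*E) (F(l, E) = (-2 + l)/((2*E)) = (-2 + l)*(1/(2*E)) = (-2 + l)/(2*E))
u(L) = 7 + 7*L (u(L) = (L + (½)*(-2 + 6)/2)*(0 + 7) = (L + (½)*(½)*4)*7 = (L + 1)*7 = (1 + L)*7 = 7 + 7*L)
-397/(-141) + u(15)/(-427) = -397/(-141) + (7 + 7*15)/(-427) = -397*(-1/141) + (7 + 105)*(-1/427) = 397/141 + 112*(-1/427) = 397/141 - 16/61 = 21961/8601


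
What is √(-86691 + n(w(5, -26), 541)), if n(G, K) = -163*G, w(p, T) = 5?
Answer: I*√87506 ≈ 295.81*I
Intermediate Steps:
√(-86691 + n(w(5, -26), 541)) = √(-86691 - 163*5) = √(-86691 - 815) = √(-87506) = I*√87506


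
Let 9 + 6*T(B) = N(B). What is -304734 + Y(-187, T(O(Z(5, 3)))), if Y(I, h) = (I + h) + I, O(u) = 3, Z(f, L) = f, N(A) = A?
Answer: -305109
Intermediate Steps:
T(B) = -3/2 + B/6
Y(I, h) = h + 2*I
-304734 + Y(-187, T(O(Z(5, 3)))) = -304734 + ((-3/2 + (⅙)*3) + 2*(-187)) = -304734 + ((-3/2 + ½) - 374) = -304734 + (-1 - 374) = -304734 - 375 = -305109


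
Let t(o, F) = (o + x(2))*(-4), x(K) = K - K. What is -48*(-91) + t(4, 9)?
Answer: 4352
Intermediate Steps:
x(K) = 0
t(o, F) = -4*o (t(o, F) = (o + 0)*(-4) = o*(-4) = -4*o)
-48*(-91) + t(4, 9) = -48*(-91) - 4*4 = 4368 - 16 = 4352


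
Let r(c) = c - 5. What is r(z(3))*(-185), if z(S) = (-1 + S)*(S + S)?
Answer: -1295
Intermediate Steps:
z(S) = 2*S*(-1 + S) (z(S) = (-1 + S)*(2*S) = 2*S*(-1 + S))
r(c) = -5 + c
r(z(3))*(-185) = (-5 + 2*3*(-1 + 3))*(-185) = (-5 + 2*3*2)*(-185) = (-5 + 12)*(-185) = 7*(-185) = -1295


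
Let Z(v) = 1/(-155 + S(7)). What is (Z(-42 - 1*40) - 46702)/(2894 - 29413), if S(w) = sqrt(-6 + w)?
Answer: 7192109/4083926 ≈ 1.7611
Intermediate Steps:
Z(v) = -1/154 (Z(v) = 1/(-155 + sqrt(-6 + 7)) = 1/(-155 + sqrt(1)) = 1/(-155 + 1) = 1/(-154) = -1/154)
(Z(-42 - 1*40) - 46702)/(2894 - 29413) = (-1/154 - 46702)/(2894 - 29413) = -7192109/154/(-26519) = -7192109/154*(-1/26519) = 7192109/4083926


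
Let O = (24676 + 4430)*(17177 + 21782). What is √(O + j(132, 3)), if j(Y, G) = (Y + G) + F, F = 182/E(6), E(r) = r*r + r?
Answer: 2*√2551366785/3 ≈ 33674.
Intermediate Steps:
E(r) = r + r² (E(r) = r² + r = r + r²)
F = 13/3 (F = 182/((6*(1 + 6))) = 182/((6*7)) = 182/42 = 182*(1/42) = 13/3 ≈ 4.3333)
j(Y, G) = 13/3 + G + Y (j(Y, G) = (Y + G) + 13/3 = (G + Y) + 13/3 = 13/3 + G + Y)
O = 1133940654 (O = 29106*38959 = 1133940654)
√(O + j(132, 3)) = √(1133940654 + (13/3 + 3 + 132)) = √(1133940654 + 418/3) = √(3401822380/3) = 2*√2551366785/3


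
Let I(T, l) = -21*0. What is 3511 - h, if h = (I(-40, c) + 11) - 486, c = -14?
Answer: 3986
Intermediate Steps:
I(T, l) = 0
h = -475 (h = (0 + 11) - 486 = 11 - 486 = -475)
3511 - h = 3511 - 1*(-475) = 3511 + 475 = 3986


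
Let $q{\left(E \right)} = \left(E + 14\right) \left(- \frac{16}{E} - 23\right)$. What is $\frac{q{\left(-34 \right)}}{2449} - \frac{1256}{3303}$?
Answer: $- \frac{26990068}{137513799} \approx -0.19627$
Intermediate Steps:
$q{\left(E \right)} = \left(-23 - \frac{16}{E}\right) \left(14 + E\right)$ ($q{\left(E \right)} = \left(14 + E\right) \left(-23 - \frac{16}{E}\right) = \left(-23 - \frac{16}{E}\right) \left(14 + E\right)$)
$\frac{q{\left(-34 \right)}}{2449} - \frac{1256}{3303} = \frac{-338 - \frac{224}{-34} - -782}{2449} - \frac{1256}{3303} = \left(-338 - - \frac{112}{17} + 782\right) \frac{1}{2449} - \frac{1256}{3303} = \left(-338 + \frac{112}{17} + 782\right) \frac{1}{2449} - \frac{1256}{3303} = \frac{7660}{17} \cdot \frac{1}{2449} - \frac{1256}{3303} = \frac{7660}{41633} - \frac{1256}{3303} = - \frac{26990068}{137513799}$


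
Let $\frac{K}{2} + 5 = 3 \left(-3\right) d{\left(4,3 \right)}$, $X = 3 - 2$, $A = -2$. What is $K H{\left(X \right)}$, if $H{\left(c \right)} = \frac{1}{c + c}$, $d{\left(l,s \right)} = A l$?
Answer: $67$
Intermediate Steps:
$d{\left(l,s \right)} = - 2 l$
$X = 1$ ($X = 3 - 2 = 1$)
$K = 134$ ($K = -10 + 2 \cdot 3 \left(-3\right) \left(\left(-2\right) 4\right) = -10 + 2 \left(\left(-9\right) \left(-8\right)\right) = -10 + 2 \cdot 72 = -10 + 144 = 134$)
$H{\left(c \right)} = \frac{1}{2 c}$
$K H{\left(X \right)} = 134 \frac{1}{2 \cdot 1} = 134 \cdot \frac{1}{2} \cdot 1 = 134 \cdot \frac{1}{2} = 67$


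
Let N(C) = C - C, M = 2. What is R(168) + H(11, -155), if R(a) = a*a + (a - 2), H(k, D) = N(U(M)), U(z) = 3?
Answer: 28390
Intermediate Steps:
N(C) = 0
H(k, D) = 0
R(a) = -2 + a + a**2 (R(a) = a**2 + (-2 + a) = -2 + a + a**2)
R(168) + H(11, -155) = (-2 + 168 + 168**2) + 0 = (-2 + 168 + 28224) + 0 = 28390 + 0 = 28390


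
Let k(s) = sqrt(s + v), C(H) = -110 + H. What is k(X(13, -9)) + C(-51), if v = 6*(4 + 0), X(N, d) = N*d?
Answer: -161 + I*sqrt(93) ≈ -161.0 + 9.6436*I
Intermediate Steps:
v = 24 (v = 6*4 = 24)
k(s) = sqrt(24 + s) (k(s) = sqrt(s + 24) = sqrt(24 + s))
k(X(13, -9)) + C(-51) = sqrt(24 + 13*(-9)) + (-110 - 51) = sqrt(24 - 117) - 161 = sqrt(-93) - 161 = I*sqrt(93) - 161 = -161 + I*sqrt(93)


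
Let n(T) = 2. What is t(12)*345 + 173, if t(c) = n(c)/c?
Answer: 461/2 ≈ 230.50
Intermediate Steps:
t(c) = 2/c
t(12)*345 + 173 = (2/12)*345 + 173 = (2*(1/12))*345 + 173 = (1/6)*345 + 173 = 115/2 + 173 = 461/2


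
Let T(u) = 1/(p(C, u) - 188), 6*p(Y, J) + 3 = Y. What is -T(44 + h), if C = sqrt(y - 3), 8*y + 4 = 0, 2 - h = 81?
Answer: 13572/2558329 + 6*I*sqrt(14)/2558329 ≈ 0.005305 + 8.7752e-6*I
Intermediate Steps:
h = -79 (h = 2 - 1*81 = 2 - 81 = -79)
y = -1/2 (y = -1/2 + (1/8)*0 = -1/2 + 0 = -1/2 ≈ -0.50000)
C = I*sqrt(14)/2 (C = sqrt(-1/2 - 3) = sqrt(-7/2) = I*sqrt(14)/2 ≈ 1.8708*I)
p(Y, J) = -1/2 + Y/6
T(u) = 1/(-377/2 + I*sqrt(14)/12) (T(u) = 1/((-1/2 + (I*sqrt(14)/2)/6) - 188) = 1/((-1/2 + I*sqrt(14)/12) - 188) = 1/(-377/2 + I*sqrt(14)/12))
-T(44 + h) = -(-13572/2558329 - 6*I*sqrt(14)/2558329) = 13572/2558329 + 6*I*sqrt(14)/2558329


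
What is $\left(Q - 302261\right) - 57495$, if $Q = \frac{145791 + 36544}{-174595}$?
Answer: $- \frac{12562356231}{34919} \approx -3.5976 \cdot 10^{5}$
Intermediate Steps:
$Q = - \frac{36467}{34919}$ ($Q = 182335 \left(- \frac{1}{174595}\right) = - \frac{36467}{34919} \approx -1.0443$)
$\left(Q - 302261\right) - 57495 = \left(- \frac{36467}{34919} - 302261\right) - 57495 = - \frac{10554688326}{34919} - 57495 = - \frac{12562356231}{34919}$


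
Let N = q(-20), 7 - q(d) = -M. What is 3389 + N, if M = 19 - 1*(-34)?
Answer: 3449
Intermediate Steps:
M = 53 (M = 19 + 34 = 53)
q(d) = 60 (q(d) = 7 - (-1)*53 = 7 - 1*(-53) = 7 + 53 = 60)
N = 60
3389 + N = 3389 + 60 = 3449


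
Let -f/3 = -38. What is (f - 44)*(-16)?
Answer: -1120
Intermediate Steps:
f = 114 (f = -3*(-38) = 114)
(f - 44)*(-16) = (114 - 44)*(-16) = 70*(-16) = -1120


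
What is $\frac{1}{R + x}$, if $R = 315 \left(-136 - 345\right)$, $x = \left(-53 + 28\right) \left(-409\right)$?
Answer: $- \frac{1}{141290} \approx -7.0776 \cdot 10^{-6}$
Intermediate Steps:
$x = 10225$ ($x = \left(-25\right) \left(-409\right) = 10225$)
$R = -151515$ ($R = 315 \left(-481\right) = -151515$)
$\frac{1}{R + x} = \frac{1}{-151515 + 10225} = \frac{1}{-141290} = - \frac{1}{141290}$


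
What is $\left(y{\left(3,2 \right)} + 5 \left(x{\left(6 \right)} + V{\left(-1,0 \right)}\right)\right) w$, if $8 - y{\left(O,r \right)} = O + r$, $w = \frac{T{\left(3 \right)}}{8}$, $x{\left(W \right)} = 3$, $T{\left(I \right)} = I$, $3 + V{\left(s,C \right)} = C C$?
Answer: $\frac{9}{8} \approx 1.125$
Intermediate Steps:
$V{\left(s,C \right)} = -3 + C^{2}$ ($V{\left(s,C \right)} = -3 + C C = -3 + C^{2}$)
$w = \frac{3}{8} \approx 0.375$
$y{\left(O,r \right)} = 8 - O - r$ ($y{\left(O,r \right)} = 8 - \left(O + r\right) = 8 - O - r$)
$\left(y{\left(3,2 \right)} + 5 \left(x{\left(6 \right)} + V{\left(-1,0 \right)}\right)\right) w = \left(\left(8 - 3 - 2\right) + 5 \left(3 - \left(3 - 0^{2}\right)\right)\right) \frac{3}{8} = \left(\left(8 - 3 - 2\right) + 5 \left(3 + \left(-3 + 0\right)\right)\right) \frac{3}{8} = \left(3 + 5 \left(3 - 3\right)\right) \frac{3}{8} = \left(3 + 5 \cdot 0\right) \frac{3}{8} = \left(3 + 0\right) \frac{3}{8} = 3 \cdot \frac{3}{8} = \frac{9}{8}$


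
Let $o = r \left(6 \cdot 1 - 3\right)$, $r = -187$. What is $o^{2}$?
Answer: $314721$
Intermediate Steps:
$o = -561$ ($o = - 187 \left(6 \cdot 1 - 3\right) = - 187 \left(6 - 3\right) = \left(-187\right) 3 = -561$)
$o^{2} = \left(-561\right)^{2} = 314721$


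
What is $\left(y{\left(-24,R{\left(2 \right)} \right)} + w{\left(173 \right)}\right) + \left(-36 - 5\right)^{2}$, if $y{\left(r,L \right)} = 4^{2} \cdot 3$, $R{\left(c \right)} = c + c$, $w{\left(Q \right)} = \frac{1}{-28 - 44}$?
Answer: $\frac{124487}{72} \approx 1729.0$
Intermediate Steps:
$w{\left(Q \right)} = - \frac{1}{72}$ ($w{\left(Q \right)} = \frac{1}{-72} = - \frac{1}{72}$)
$R{\left(c \right)} = 2 c$
$y{\left(r,L \right)} = 48$ ($y{\left(r,L \right)} = 16 \cdot 3 = 48$)
$\left(y{\left(-24,R{\left(2 \right)} \right)} + w{\left(173 \right)}\right) + \left(-36 - 5\right)^{2} = \left(48 - \frac{1}{72}\right) + \left(-36 - 5\right)^{2} = \frac{3455}{72} + \left(-41\right)^{2} = \frac{3455}{72} + 1681 = \frac{124487}{72}$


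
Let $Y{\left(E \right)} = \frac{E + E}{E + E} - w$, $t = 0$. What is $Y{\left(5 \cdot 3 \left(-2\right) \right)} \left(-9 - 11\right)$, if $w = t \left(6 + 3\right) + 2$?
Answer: $20$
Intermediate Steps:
$w = 2$ ($w = 0 \left(6 + 3\right) + 2 = 0 \cdot 9 + 2 = 0 + 2 = 2$)
$Y{\left(E \right)} = -1$ ($Y{\left(E \right)} = \frac{E + E}{E + E} - 2 = \frac{2 E}{2 E} - 2 = 2 E \frac{1}{2 E} - 2 = 1 - 2 = -1$)
$Y{\left(5 \cdot 3 \left(-2\right) \right)} \left(-9 - 11\right) = - (-9 - 11) = \left(-1\right) \left(-20\right) = 20$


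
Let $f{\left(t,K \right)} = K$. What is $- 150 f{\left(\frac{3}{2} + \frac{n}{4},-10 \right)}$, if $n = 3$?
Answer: $1500$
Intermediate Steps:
$- 150 f{\left(\frac{3}{2} + \frac{n}{4},-10 \right)} = \left(-150\right) \left(-10\right) = 1500$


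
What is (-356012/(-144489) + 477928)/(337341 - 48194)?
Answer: 69055694804/41778560883 ≈ 1.6529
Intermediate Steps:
(-356012/(-144489) + 477928)/(337341 - 48194) = (-356012*(-1/144489) + 477928)/289147 = (356012/144489 + 477928)*(1/289147) = (69055694804/144489)*(1/289147) = 69055694804/41778560883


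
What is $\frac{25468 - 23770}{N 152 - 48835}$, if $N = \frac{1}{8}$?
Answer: $- \frac{283}{8136} \approx -0.034784$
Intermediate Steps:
$N = \frac{1}{8} \approx 0.125$
$\frac{25468 - 23770}{N 152 - 48835} = \frac{25468 - 23770}{\frac{1}{8} \cdot 152 - 48835} = \frac{1698}{19 - 48835} = \frac{1698}{-48816} = 1698 \left(- \frac{1}{48816}\right) = - \frac{283}{8136}$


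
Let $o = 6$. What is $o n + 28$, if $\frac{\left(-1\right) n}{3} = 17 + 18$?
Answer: $-602$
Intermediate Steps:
$n = -105$ ($n = - 3 \left(17 + 18\right) = \left(-3\right) 35 = -105$)
$o n + 28 = 6 \left(-105\right) + 28 = -630 + 28 = -602$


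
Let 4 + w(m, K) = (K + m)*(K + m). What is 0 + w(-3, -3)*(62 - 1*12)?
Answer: 1600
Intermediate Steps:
w(m, K) = -4 + (K + m)**2 (w(m, K) = -4 + (K + m)*(K + m) = -4 + (K + m)**2)
0 + w(-3, -3)*(62 - 1*12) = 0 + (-4 + (-3 - 3)**2)*(62 - 1*12) = 0 + (-4 + (-6)**2)*(62 - 12) = 0 + (-4 + 36)*50 = 0 + 32*50 = 0 + 1600 = 1600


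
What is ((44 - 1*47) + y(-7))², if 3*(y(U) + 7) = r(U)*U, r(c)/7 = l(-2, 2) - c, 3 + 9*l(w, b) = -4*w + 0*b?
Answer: 12974404/729 ≈ 17798.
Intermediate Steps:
l(w, b) = -⅓ - 4*w/9 (l(w, b) = -⅓ + (-4*w + 0*b)/9 = -⅓ + (-4*w + 0)/9 = -⅓ + (-4*w)/9 = -⅓ - 4*w/9)
r(c) = 35/9 - 7*c (r(c) = 7*((-⅓ - 4/9*(-2)) - c) = 7*((-⅓ + 8/9) - c) = 7*(5/9 - c) = 35/9 - 7*c)
y(U) = -7 + U*(35/9 - 7*U)/3 (y(U) = -7 + ((35/9 - 7*U)*U)/3 = -7 + (U*(35/9 - 7*U))/3 = -7 + U*(35/9 - 7*U)/3)
((44 - 1*47) + y(-7))² = ((44 - 1*47) + (-7 - 7/3*(-7)² + (35/27)*(-7)))² = ((44 - 47) + (-7 - 7/3*49 - 245/27))² = (-3 + (-7 - 343/3 - 245/27))² = (-3 - 3521/27)² = (-3602/27)² = 12974404/729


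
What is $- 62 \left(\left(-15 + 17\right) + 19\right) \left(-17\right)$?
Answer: $22134$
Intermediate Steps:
$- 62 \left(\left(-15 + 17\right) + 19\right) \left(-17\right) = - 62 \left(2 + 19\right) \left(-17\right) = \left(-62\right) 21 \left(-17\right) = \left(-1302\right) \left(-17\right) = 22134$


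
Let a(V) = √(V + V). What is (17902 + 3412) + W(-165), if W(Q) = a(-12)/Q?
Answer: 21314 - 2*I*√6/165 ≈ 21314.0 - 0.029691*I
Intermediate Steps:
a(V) = √2*√V (a(V) = √(2*V) = √2*√V)
W(Q) = 2*I*√6/Q (W(Q) = (√2*√(-12))/Q = (√2*(2*I*√3))/Q = (2*I*√6)/Q = 2*I*√6/Q)
(17902 + 3412) + W(-165) = (17902 + 3412) + 2*I*√6/(-165) = 21314 + 2*I*√6*(-1/165) = 21314 - 2*I*√6/165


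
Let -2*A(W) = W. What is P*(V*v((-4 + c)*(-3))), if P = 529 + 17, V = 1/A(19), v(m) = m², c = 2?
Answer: -39312/19 ≈ -2069.1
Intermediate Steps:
A(W) = -W/2
V = -2/19 (V = 1/(-½*19) = 1/(-19/2) = -2/19 ≈ -0.10526)
P = 546
P*(V*v((-4 + c)*(-3))) = 546*(-2*9*(-4 + 2)²/19) = 546*(-2*(-2*(-3))²/19) = 546*(-2/19*6²) = 546*(-2/19*36) = 546*(-72/19) = -39312/19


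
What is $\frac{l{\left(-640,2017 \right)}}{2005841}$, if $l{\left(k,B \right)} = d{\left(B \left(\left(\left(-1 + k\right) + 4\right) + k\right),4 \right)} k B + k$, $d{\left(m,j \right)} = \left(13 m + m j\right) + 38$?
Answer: $\frac{56523781922560}{2005841} \approx 2.818 \cdot 10^{7}$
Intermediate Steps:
$d{\left(m,j \right)} = 38 + 13 m + j m$ ($d{\left(m,j \right)} = \left(13 m + j m\right) + 38 = 38 + 13 m + j m$)
$l{\left(k,B \right)} = k + B k \left(38 + 17 B \left(3 + 2 k\right)\right)$ ($l{\left(k,B \right)} = \left(38 + 13 B \left(\left(\left(-1 + k\right) + 4\right) + k\right) + 4 B \left(\left(\left(-1 + k\right) + 4\right) + k\right)\right) k B + k = \left(38 + 13 B \left(\left(3 + k\right) + k\right) + 4 B \left(\left(3 + k\right) + k\right)\right) k B + k = \left(38 + 13 B \left(3 + 2 k\right) + 4 B \left(3 + 2 k\right)\right) k B + k = \left(38 + 17 B \left(3 + 2 k\right)\right) k B + k = k \left(38 + 17 B \left(3 + 2 k\right)\right) B + k = B k \left(38 + 17 B \left(3 + 2 k\right)\right) + k = k + B k \left(38 + 17 B \left(3 + 2 k\right)\right)$)
$\frac{l{\left(-640,2017 \right)}}{2005841} = \frac{\left(-640\right) \left(1 + 2017 \left(38 + 17 \cdot 2017 \left(3 + 2 \left(-640\right)\right)\right)\right)}{2005841} = - 640 \left(1 + 2017 \left(38 + 17 \cdot 2017 \left(3 - 1280\right)\right)\right) \frac{1}{2005841} = - 640 \left(1 + 2017 \left(38 + 17 \cdot 2017 \left(-1277\right)\right)\right) \frac{1}{2005841} = - 640 \left(1 + 2017 \left(38 - 43787053\right)\right) \frac{1}{2005841} = - 640 \left(1 + 2017 \left(-43787015\right)\right) \frac{1}{2005841} = - 640 \left(1 - 88318409255\right) \frac{1}{2005841} = \left(-640\right) \left(-88318409254\right) \frac{1}{2005841} = 56523781922560 \cdot \frac{1}{2005841} = \frac{56523781922560}{2005841}$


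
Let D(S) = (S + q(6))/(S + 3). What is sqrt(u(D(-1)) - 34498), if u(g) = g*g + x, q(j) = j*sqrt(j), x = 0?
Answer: sqrt(-137775 - 12*sqrt(6))/2 ≈ 185.61*I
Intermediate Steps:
q(j) = j**(3/2)
D(S) = (S + 6*sqrt(6))/(3 + S) (D(S) = (S + 6**(3/2))/(S + 3) = (S + 6*sqrt(6))/(3 + S))
u(g) = g**2 (u(g) = g*g + 0 = g**2 + 0 = g**2)
sqrt(u(D(-1)) - 34498) = sqrt(((-1 + 6*sqrt(6))/(3 - 1))**2 - 34498) = sqrt(((-1 + 6*sqrt(6))/2)**2 - 34498) = sqrt((-1/2 + 3*sqrt(6))**2 - 34498) = sqrt(-34498 + (-1/2 + 3*sqrt(6))**2)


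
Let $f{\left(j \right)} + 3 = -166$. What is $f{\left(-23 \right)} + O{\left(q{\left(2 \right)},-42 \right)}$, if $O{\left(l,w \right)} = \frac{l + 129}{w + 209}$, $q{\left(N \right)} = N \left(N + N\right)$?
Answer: $- \frac{28086}{167} \approx -168.18$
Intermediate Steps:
$f{\left(j \right)} = -169$ ($f{\left(j \right)} = -3 - 166 = -169$)
$q{\left(N \right)} = 2 N^{2}$ ($q{\left(N \right)} = N 2 N = 2 N^{2}$)
$O{\left(l,w \right)} = \frac{129 + l}{209 + w}$
$f{\left(-23 \right)} + O{\left(q{\left(2 \right)},-42 \right)} = -169 + \frac{129 + 2 \cdot 2^{2}}{209 - 42} = -169 + \frac{129 + 2 \cdot 4}{167} = -169 + \frac{129 + 8}{167} = -169 + \frac{1}{167} \cdot 137 = -169 + \frac{137}{167} = - \frac{28086}{167}$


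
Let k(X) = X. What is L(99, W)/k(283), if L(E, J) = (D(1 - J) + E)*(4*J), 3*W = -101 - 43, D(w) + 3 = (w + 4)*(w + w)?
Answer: -1015680/283 ≈ -3589.0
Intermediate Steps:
D(w) = -3 + 2*w*(4 + w) (D(w) = -3 + (w + 4)*(w + w) = -3 + (4 + w)*(2*w) = -3 + 2*w*(4 + w))
W = -48 (W = (-101 - 43)/3 = (1/3)*(-144) = -48)
L(E, J) = 4*J*(5 + E - 8*J + 2*(1 - J)**2) (L(E, J) = ((-3 + 2*(1 - J)**2 + 8*(1 - J)) + E)*(4*J) = ((-3 + 2*(1 - J)**2 + (8 - 8*J)) + E)*(4*J) = ((5 - 8*J + 2*(1 - J)**2) + E)*(4*J) = (5 + E - 8*J + 2*(1 - J)**2)*(4*J) = 4*J*(5 + E - 8*J + 2*(1 - J)**2))
L(99, W)/k(283) = (4*(-48)*(7 + 99 - 12*(-48) + 2*(-48)**2))/283 = (4*(-48)*(7 + 99 + 576 + 2*2304))*(1/283) = (4*(-48)*(7 + 99 + 576 + 4608))*(1/283) = (4*(-48)*5290)*(1/283) = -1015680*1/283 = -1015680/283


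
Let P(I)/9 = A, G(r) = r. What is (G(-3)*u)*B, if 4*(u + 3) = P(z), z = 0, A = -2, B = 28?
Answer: 630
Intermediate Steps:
P(I) = -18 (P(I) = 9*(-2) = -18)
u = -15/2 (u = -3 + (¼)*(-18) = -3 - 9/2 = -15/2 ≈ -7.5000)
(G(-3)*u)*B = -3*(-15/2)*28 = (45/2)*28 = 630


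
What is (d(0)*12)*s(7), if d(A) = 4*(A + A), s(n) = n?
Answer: 0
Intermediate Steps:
d(A) = 8*A (d(A) = 4*(2*A) = 8*A)
(d(0)*12)*s(7) = ((8*0)*12)*7 = (0*12)*7 = 0*7 = 0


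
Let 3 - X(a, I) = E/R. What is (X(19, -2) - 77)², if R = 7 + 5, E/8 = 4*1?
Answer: 52900/9 ≈ 5877.8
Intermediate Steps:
E = 32 (E = 8*(4*1) = 8*4 = 32)
R = 12
X(a, I) = ⅓ (X(a, I) = 3 - 32/12 = 3 - 1*8/3 = 3 - 8/3 = ⅓)
(X(19, -2) - 77)² = (⅓ - 77)² = (-230/3)² = 52900/9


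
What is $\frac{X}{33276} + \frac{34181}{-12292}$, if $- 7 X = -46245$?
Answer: $- \frac{22004182}{8521429} \approx -2.5822$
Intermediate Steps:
$X = \frac{46245}{7}$ ($X = \left(- \frac{1}{7}\right) \left(-46245\right) = \frac{46245}{7} \approx 6606.4$)
$\frac{X}{33276} + \frac{34181}{-12292} = \frac{46245}{7 \cdot 33276} + \frac{34181}{-12292} = \frac{46245}{7} \cdot \frac{1}{33276} + 34181 \left(- \frac{1}{12292}\right) = \frac{15415}{77644} - \frac{4883}{1756} = - \frac{22004182}{8521429}$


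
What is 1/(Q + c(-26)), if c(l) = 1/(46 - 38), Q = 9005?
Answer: 8/72041 ≈ 0.00011105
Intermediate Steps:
c(l) = ⅛ (c(l) = 1/8 = ⅛)
1/(Q + c(-26)) = 1/(9005 + ⅛) = 1/(72041/8) = 8/72041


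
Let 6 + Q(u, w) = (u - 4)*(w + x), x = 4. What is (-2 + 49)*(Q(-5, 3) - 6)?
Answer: -3525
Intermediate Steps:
Q(u, w) = -6 + (-4 + u)*(4 + w) (Q(u, w) = -6 + (u - 4)*(w + 4) = -6 + (-4 + u)*(4 + w))
(-2 + 49)*(Q(-5, 3) - 6) = (-2 + 49)*((-22 - 4*3 + 4*(-5) - 5*3) - 6) = 47*((-22 - 12 - 20 - 15) - 6) = 47*(-69 - 6) = 47*(-75) = -3525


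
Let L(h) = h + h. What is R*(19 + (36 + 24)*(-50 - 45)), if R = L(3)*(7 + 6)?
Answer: -443118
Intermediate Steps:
L(h) = 2*h
R = 78 (R = (2*3)*(7 + 6) = 6*13 = 78)
R*(19 + (36 + 24)*(-50 - 45)) = 78*(19 + (36 + 24)*(-50 - 45)) = 78*(19 + 60*(-95)) = 78*(19 - 5700) = 78*(-5681) = -443118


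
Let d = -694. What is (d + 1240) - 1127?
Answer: -581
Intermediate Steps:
(d + 1240) - 1127 = (-694 + 1240) - 1127 = 546 - 1127 = -581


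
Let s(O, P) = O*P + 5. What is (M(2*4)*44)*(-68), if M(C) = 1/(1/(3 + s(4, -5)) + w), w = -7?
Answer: 2112/5 ≈ 422.40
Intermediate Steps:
s(O, P) = 5 + O*P
M(C) = -12/85 (M(C) = 1/(1/(3 + (5 + 4*(-5))) - 7) = 1/(1/(3 + (5 - 20)) - 7) = 1/(1/(3 - 15) - 7) = 1/(1/(-12) - 7) = 1/(-1/12 - 7) = 1/(-85/12) = -12/85)
(M(2*4)*44)*(-68) = -12/85*44*(-68) = -528/85*(-68) = 2112/5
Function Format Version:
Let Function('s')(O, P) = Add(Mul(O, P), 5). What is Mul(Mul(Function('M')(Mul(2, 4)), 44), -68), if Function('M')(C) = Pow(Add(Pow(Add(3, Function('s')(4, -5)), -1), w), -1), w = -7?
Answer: Rational(2112, 5) ≈ 422.40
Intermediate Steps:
Function('s')(O, P) = Add(5, Mul(O, P))
Function('M')(C) = Rational(-12, 85) (Function('M')(C) = Pow(Add(Pow(Add(3, Add(5, Mul(4, -5))), -1), -7), -1) = Pow(Add(Pow(Add(3, Add(5, -20)), -1), -7), -1) = Pow(Add(Pow(Add(3, -15), -1), -7), -1) = Pow(Add(Pow(-12, -1), -7), -1) = Pow(Add(Rational(-1, 12), -7), -1) = Pow(Rational(-85, 12), -1) = Rational(-12, 85))
Mul(Mul(Function('M')(Mul(2, 4)), 44), -68) = Mul(Mul(Rational(-12, 85), 44), -68) = Mul(Rational(-528, 85), -68) = Rational(2112, 5)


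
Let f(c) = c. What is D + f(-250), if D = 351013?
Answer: 350763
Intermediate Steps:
D + f(-250) = 351013 - 250 = 350763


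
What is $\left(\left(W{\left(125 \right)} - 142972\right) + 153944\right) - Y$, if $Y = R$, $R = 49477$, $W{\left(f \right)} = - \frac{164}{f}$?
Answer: $- \frac{4813289}{125} \approx -38506.0$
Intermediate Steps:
$Y = 49477$
$\left(\left(W{\left(125 \right)} - 142972\right) + 153944\right) - Y = \left(\left(- \frac{164}{125} - 142972\right) + 153944\right) - 49477 = \left(- \frac{17871664}{125} + 153944\right) - 49477 = \frac{1371336}{125} - 49477 = - \frac{4813289}{125}$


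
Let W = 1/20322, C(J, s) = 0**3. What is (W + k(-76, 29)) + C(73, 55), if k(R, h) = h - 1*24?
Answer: 101611/20322 ≈ 5.0000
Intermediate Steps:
C(J, s) = 0
k(R, h) = -24 + h (k(R, h) = h - 24 = -24 + h)
W = 1/20322 ≈ 4.9208e-5
(W + k(-76, 29)) + C(73, 55) = (1/20322 + (-24 + 29)) + 0 = (1/20322 + 5) + 0 = 101611/20322 + 0 = 101611/20322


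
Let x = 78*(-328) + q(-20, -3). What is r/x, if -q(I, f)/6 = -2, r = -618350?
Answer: 309175/12786 ≈ 24.181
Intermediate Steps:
q(I, f) = 12 (q(I, f) = -6*(-2) = 12)
x = -25572 (x = 78*(-328) + 12 = -25584 + 12 = -25572)
r/x = -618350/(-25572) = -618350*(-1/25572) = 309175/12786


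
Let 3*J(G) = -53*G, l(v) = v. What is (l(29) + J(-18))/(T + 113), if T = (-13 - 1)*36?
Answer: -347/391 ≈ -0.88747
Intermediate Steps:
J(G) = -53*G/3 (J(G) = (-53*G)/3 = -53*G/3)
T = -504 (T = -14*36 = -504)
(l(29) + J(-18))/(T + 113) = (29 - 53/3*(-18))/(-504 + 113) = (29 + 318)/(-391) = 347*(-1/391) = -347/391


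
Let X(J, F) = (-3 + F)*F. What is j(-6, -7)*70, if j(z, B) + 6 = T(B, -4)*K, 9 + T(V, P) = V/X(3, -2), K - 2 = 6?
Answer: -5852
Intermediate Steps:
K = 8 (K = 2 + 6 = 8)
X(J, F) = F*(-3 + F)
T(V, P) = -9 + V/10 (T(V, P) = -9 + V/((-2*(-3 - 2))) = -9 + V/((-2*(-5))) = -9 + V/10)
j(z, B) = -78 + 4*B/5 (j(z, B) = -6 + (-9 + B/10)*8 = -6 + (-72 + 4*B/5) = -78 + 4*B/5)
j(-6, -7)*70 = (-78 + (4/5)*(-7))*70 = (-78 - 28/5)*70 = -418/5*70 = -5852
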